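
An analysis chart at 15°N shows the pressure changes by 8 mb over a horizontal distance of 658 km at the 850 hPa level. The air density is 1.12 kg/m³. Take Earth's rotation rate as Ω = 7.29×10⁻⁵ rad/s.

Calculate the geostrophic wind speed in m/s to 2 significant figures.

29 m/s

Coriolis parameter at 15°N:
f = 2Ω sin φ = 2 × 7.29×10⁻⁵ × sin 15° = 3.77×10⁻⁵ s⁻¹
Pressure gradient: |∂P/∂n| = 800 Pa / 658000 m = 1.22×10⁻³ Pa/m
Geostrophic balance (pressure-gradient force = Coriolis force):
V_g = (1/(fρ)) |∂P/∂n| = 1.22×10⁻³ / (3.77×10⁻⁵ × 1.12) = 28.8 m/s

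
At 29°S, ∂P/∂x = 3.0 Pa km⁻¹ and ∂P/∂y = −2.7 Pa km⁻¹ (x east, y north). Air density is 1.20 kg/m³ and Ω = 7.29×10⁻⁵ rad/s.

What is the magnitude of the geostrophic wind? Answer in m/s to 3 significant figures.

Coriolis parameter at 29°S:
f = 2Ω sin φ = 2 × 7.29×10⁻⁵ × sin 29° = 7.07×10⁻⁵ s⁻¹
In the Southern Hemisphere f is negative: f = −7.07×10⁻⁵ s⁻¹.
Component geostrophic relations (x east, y north):
u_g = −(1/(fρ)) ∂P/∂y,  v_g = (1/(fρ)) ∂P/∂x
u_g = −(−2.7×10⁻³)/(−7.07×10⁻⁵ × 1.20) = −31.8 m/s;  v_g = (3.0×10⁻³)/(−7.07×10⁻⁵ × 1.20) = −35.4 m/s
|V_g| = √(u_g² + v_g²) = 47.6 m/s

47.6 m/s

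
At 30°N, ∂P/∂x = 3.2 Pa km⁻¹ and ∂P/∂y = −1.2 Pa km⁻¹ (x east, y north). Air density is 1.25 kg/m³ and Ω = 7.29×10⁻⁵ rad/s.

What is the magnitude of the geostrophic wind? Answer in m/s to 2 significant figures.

38 m/s

Coriolis parameter at 30°N:
f = 2Ω sin φ = 2 × 7.29×10⁻⁵ × sin 30° = 7.29×10⁻⁵ s⁻¹
Component geostrophic relations (x east, y north):
u_g = −(1/(fρ)) ∂P/∂y,  v_g = (1/(fρ)) ∂P/∂x
u_g = −(−1.2×10⁻³)/(7.29×10⁻⁵ × 1.25) = 13.2 m/s;  v_g = (3.2×10⁻³)/(7.29×10⁻⁵ × 1.25) = 35.1 m/s
|V_g| = √(u_g² + v_g²) = 37.5 m/s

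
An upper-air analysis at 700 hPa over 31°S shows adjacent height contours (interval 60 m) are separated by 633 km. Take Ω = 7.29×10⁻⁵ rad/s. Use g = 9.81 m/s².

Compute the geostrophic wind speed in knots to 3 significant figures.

Coriolis parameter at 31°S:
f = 2Ω sin φ = 2 × 7.29×10⁻⁵ × sin 31° = 7.51×10⁻⁵ s⁻¹
Height gradient: |∂Z/∂n| = 60 m / 633000 m = 9.48×10⁻⁵
On a pressure surface, geostrophic balance gives V_g = (g/f)|∂Z/∂n|:
V_g = 9.81 × 9.48×10⁻⁵ / 7.51×10⁻⁵ = 12.4 m/s
Converting: 12.4 m/s × 1.944 = 24.1 knots

24.1 knots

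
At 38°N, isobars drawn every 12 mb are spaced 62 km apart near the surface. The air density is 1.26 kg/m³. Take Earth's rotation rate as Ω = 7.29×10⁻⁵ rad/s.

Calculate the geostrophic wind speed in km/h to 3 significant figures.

616 km/h

Coriolis parameter at 38°N:
f = 2Ω sin φ = 2 × 7.29×10⁻⁵ × sin 38° = 8.98×10⁻⁵ s⁻¹
Pressure gradient: |∂P/∂n| = 1200 Pa / 62000 m = 1.94×10⁻² Pa/m
Geostrophic balance (pressure-gradient force = Coriolis force):
V_g = (1/(fρ)) |∂P/∂n| = 1.94×10⁻² / (8.98×10⁻⁵ × 1.26) = 171 m/s
Converting: 171 m/s × 3.6 = 616 km/h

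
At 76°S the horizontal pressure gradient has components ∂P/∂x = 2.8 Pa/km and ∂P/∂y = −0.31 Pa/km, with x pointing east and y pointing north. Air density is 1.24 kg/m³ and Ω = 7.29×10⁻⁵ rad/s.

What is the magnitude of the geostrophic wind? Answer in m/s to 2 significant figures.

Coriolis parameter at 76°S:
f = 2Ω sin φ = 2 × 7.29×10⁻⁵ × sin 76° = 1.41×10⁻⁴ s⁻¹
In the Southern Hemisphere f is negative: f = −1.41×10⁻⁴ s⁻¹.
Component geostrophic relations (x east, y north):
u_g = −(1/(fρ)) ∂P/∂y,  v_g = (1/(fρ)) ∂P/∂x
u_g = −(−0.31×10⁻³)/(−1.41×10⁻⁴ × 1.24) = −1.77 m/s;  v_g = (2.8×10⁻³)/(−1.41×10⁻⁴ × 1.24) = −16.0 m/s
|V_g| = √(u_g² + v_g²) = 16.1 m/s

16 m/s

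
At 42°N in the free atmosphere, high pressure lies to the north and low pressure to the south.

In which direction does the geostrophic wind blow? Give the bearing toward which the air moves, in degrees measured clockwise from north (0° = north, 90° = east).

270°

The pressure-gradient force points toward the south (bearing 180°).
Geostrophic balance: in the Northern Hemisphere the Coriolis force deflects motion to the right, so the geostrophic wind blows 90° to the right of the pressure-gradient force (low pressure on the left).
Rotating 180° by 90° clockwise gives 270° — the wind blows toward the west.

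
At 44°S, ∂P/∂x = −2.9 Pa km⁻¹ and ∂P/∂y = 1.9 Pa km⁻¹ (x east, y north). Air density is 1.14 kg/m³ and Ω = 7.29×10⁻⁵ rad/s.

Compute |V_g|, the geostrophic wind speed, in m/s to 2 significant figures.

30 m/s

Coriolis parameter at 44°S:
f = 2Ω sin φ = 2 × 7.29×10⁻⁵ × sin 44° = 1.01×10⁻⁴ s⁻¹
In the Southern Hemisphere f is negative: f = −1.01×10⁻⁴ s⁻¹.
Component geostrophic relations (x east, y north):
u_g = −(1/(fρ)) ∂P/∂y,  v_g = (1/(fρ)) ∂P/∂x
u_g = −(1.9×10⁻³)/(−1.01×10⁻⁴ × 1.14) = 16.5 m/s;  v_g = (−2.9×10⁻³)/(−1.01×10⁻⁴ × 1.14) = 25.1 m/s
|V_g| = √(u_g² + v_g²) = 30.0 m/s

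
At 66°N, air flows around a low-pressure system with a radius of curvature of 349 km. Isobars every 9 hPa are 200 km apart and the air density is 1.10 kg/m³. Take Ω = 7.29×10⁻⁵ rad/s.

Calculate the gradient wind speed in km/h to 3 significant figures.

Coriolis parameter at 66°N:
f = 2Ω sin φ = 2 × 7.29×10⁻⁵ × sin 66° = 1.33×10⁻⁴ s⁻¹
Pressure gradient: |∂P/∂n| = 900 Pa / 200000 m = 4.50×10⁻³ Pa/m
Geostrophic speed: V_g = |∂P/∂n|/(fρ) = 4.50×10⁻³/(1.33×10⁻⁴ × 1.10) = 30.7 m/s
Around a low, centrifugal force acts outward with Coriolis, so pressure-gradient force balances both:
(1/ρ)|∂P/∂n| = fV + V²/R  →  V² + fR·V − fR·V_g = 0
With fR = 1.33×10⁻⁴ × 349×10³ m = 46.5 m/s:
V = [−fR + √((fR)² + 4 fR V_g)]/2 = [−46.5 + √(46.5² + 4×46.5×30.7)]/2 = 21.1 m/s
Subgeostrophic (V < V_g = 30.7 m/s), as expected around a low.
Converting: 21.1 m/s × 3.6 = 76.0 km/h

76.0 km/h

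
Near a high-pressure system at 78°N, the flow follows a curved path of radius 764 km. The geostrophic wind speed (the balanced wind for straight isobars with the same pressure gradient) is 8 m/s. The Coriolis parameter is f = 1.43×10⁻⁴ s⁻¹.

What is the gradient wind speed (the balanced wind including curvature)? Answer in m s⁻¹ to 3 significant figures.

8.69 m s⁻¹

Around a high, pressure-gradient force acts outward with centrifugal, so Coriolis balances both:
fV = (1/ρ)|∂P/∂n| + V²/R  →  V² − fR·V + fR·V_g = 0
With fR = 1.43×10⁻⁴ × 764×10³ m = 109 m/s:
V = [fR − √((fR)² − 4 fR V_g)]/2 = [109 − √(109² − 4×109×8)]/2 = 8.69 m/s
Supergeostrophic (V > V_g = 8 m/s), as expected around a high.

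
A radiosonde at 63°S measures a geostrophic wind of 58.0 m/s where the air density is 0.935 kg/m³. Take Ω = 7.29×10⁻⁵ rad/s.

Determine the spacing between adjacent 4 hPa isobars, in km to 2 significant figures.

Coriolis parameter at 63°S:
f = 2Ω sin φ = 2 × 7.29×10⁻⁵ × sin 63° = 1.30×10⁻⁴ s⁻¹
Geostrophic balance rearranged: |∂P/∂n| = f ρ V_g
|∂P/∂n| = 1.30×10⁻⁴ × 0.935 × 58.0 = 7.04×10⁻³ Pa/m
Isobar spacing: Δn = ΔP/|∂P/∂n| = 400 Pa / 7.04×10⁻³ Pa/m = 56778 m ≈ 57 km

57 km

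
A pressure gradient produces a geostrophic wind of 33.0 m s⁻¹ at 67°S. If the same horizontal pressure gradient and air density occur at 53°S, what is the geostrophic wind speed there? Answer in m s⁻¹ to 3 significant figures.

With the same pressure gradient and density, V_g ∝ 1/f ∝ 1/sin φ.
V₂ = V₁ · sin φ₁ / sin φ₂ = 33.0 × sin 67° / sin 53°
V₂ = 33.0 × 0.9205/0.7986 = 38.0 m s⁻¹

38.0 m s⁻¹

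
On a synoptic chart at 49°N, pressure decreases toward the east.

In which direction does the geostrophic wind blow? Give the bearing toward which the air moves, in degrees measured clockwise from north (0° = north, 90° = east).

180°

The pressure-gradient force points toward the east (bearing 090°).
Geostrophic balance: in the Northern Hemisphere the Coriolis force deflects motion to the right, so the geostrophic wind blows 90° to the right of the pressure-gradient force (low pressure on the left).
Rotating 090° by 90° clockwise gives 180° — the wind blows toward the south.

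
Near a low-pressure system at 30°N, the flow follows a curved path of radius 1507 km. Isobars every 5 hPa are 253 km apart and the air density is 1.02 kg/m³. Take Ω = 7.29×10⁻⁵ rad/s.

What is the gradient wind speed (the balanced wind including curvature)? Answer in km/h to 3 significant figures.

79.6 km/h

Coriolis parameter at 30°N:
f = 2Ω sin φ = 2 × 7.29×10⁻⁵ × sin 30° = 7.29×10⁻⁵ s⁻¹
Pressure gradient: |∂P/∂n| = 500 Pa / 253000 m = 1.98×10⁻³ Pa/m
Geostrophic speed: V_g = |∂P/∂n|/(fρ) = 1.98×10⁻³/(7.29×10⁻⁵ × 1.02) = 26.6 m/s
Around a low, centrifugal force acts outward with Coriolis, so pressure-gradient force balances both:
(1/ρ)|∂P/∂n| = fV + V²/R  →  V² + fR·V − fR·V_g = 0
With fR = 7.29×10⁻⁵ × 1507×10³ m = 110 m/s:
V = [−fR + √((fR)² + 4 fR V_g)]/2 = [−110 + √(110² + 4×110×26.6)]/2 = 22.1 m/s
Subgeostrophic (V < V_g = 26.6 m/s), as expected around a low.
Converting: 22.1 m/s × 3.6 = 79.6 km/h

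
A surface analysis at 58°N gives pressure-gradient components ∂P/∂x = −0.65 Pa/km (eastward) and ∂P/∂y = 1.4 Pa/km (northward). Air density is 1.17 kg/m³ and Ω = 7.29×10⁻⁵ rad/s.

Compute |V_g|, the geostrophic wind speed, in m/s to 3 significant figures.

Coriolis parameter at 58°N:
f = 2Ω sin φ = 2 × 7.29×10⁻⁵ × sin 58° = 1.24×10⁻⁴ s⁻¹
Component geostrophic relations (x east, y north):
u_g = −(1/(fρ)) ∂P/∂y,  v_g = (1/(fρ)) ∂P/∂x
u_g = −(1.4×10⁻³)/(1.24×10⁻⁴ × 1.17) = −9.68 m/s;  v_g = (−0.65×10⁻³)/(1.24×10⁻⁴ × 1.17) = −4.49 m/s
|V_g| = √(u_g² + v_g²) = 10.7 m/s

10.7 m/s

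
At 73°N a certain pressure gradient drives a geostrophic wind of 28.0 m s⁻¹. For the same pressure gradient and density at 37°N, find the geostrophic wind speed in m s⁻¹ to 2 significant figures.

With the same pressure gradient and density, V_g ∝ 1/f ∝ 1/sin φ.
V₂ = V₁ · sin φ₁ / sin φ₂ = 28.0 × sin 73° / sin 37°
V₂ = 28.0 × 0.9563/0.6018 = 44 m s⁻¹

44 m s⁻¹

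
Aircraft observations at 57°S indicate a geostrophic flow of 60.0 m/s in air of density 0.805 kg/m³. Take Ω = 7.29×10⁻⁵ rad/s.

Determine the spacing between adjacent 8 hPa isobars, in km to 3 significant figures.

135 km

Coriolis parameter at 57°S:
f = 2Ω sin φ = 2 × 7.29×10⁻⁵ × sin 57° = 1.22×10⁻⁴ s⁻¹
Geostrophic balance rearranged: |∂P/∂n| = f ρ V_g
|∂P/∂n| = 1.22×10⁻⁴ × 0.805 × 60.0 = 5.91×10⁻³ Pa/m
Isobar spacing: Δn = ΔP/|∂P/∂n| = 800 Pa / 5.91×10⁻³ Pa/m = 135455 m ≈ 135 km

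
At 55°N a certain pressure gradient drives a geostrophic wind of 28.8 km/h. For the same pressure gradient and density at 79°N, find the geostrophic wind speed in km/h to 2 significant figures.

24 km/h

With the same pressure gradient and density, V_g ∝ 1/f ∝ 1/sin φ.
V₂ = V₁ · sin φ₁ / sin φ₂ = 28.8 × sin 55° / sin 79°
V₂ = 28.8 × 0.8192/0.9816 = 24 km/h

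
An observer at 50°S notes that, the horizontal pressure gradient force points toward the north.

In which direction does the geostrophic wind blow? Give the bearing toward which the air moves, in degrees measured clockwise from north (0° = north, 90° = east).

The pressure-gradient force points toward the north (bearing 000°).
Geostrophic balance: in the Southern Hemisphere the Coriolis force deflects motion to the left, so the geostrophic wind blows 90° to the left of the pressure-gradient force (low pressure on the right).
Rotating 000° by 90° counterclockwise gives 270° — the wind blows toward the west.

270°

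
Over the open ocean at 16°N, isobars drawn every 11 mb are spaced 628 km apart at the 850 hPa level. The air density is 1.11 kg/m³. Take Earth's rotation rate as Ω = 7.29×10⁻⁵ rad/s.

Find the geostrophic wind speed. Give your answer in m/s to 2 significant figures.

Coriolis parameter at 16°N:
f = 2Ω sin φ = 2 × 7.29×10⁻⁵ × sin 16° = 4.02×10⁻⁵ s⁻¹
Pressure gradient: |∂P/∂n| = 1100 Pa / 628000 m = 1.75×10⁻³ Pa/m
Geostrophic balance (pressure-gradient force = Coriolis force):
V_g = (1/(fρ)) |∂P/∂n| = 1.75×10⁻³ / (4.02×10⁻⁵ × 1.11) = 39.3 m/s

39 m/s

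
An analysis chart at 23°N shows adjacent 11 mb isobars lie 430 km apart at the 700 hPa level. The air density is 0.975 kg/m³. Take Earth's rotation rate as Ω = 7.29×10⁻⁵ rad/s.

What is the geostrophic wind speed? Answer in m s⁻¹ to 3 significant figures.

Coriolis parameter at 23°N:
f = 2Ω sin φ = 2 × 7.29×10⁻⁵ × sin 23° = 5.70×10⁻⁵ s⁻¹
Pressure gradient: |∂P/∂n| = 1100 Pa / 430000 m = 2.56×10⁻³ Pa/m
Geostrophic balance (pressure-gradient force = Coriolis force):
V_g = (1/(fρ)) |∂P/∂n| = 2.56×10⁻³ / (5.70×10⁻⁵ × 0.975) = 46.1 m/s

46.1 m s⁻¹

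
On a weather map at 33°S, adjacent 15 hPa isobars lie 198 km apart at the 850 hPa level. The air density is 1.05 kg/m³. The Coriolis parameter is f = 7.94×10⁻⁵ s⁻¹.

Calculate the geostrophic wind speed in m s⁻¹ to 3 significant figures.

90.9 m s⁻¹

Pressure gradient: |∂P/∂n| = 1500 Pa / 198000 m = 7.58×10⁻³ Pa/m
Geostrophic balance (pressure-gradient force = Coriolis force):
V_g = (1/(fρ)) |∂P/∂n| = 7.58×10⁻³ / (7.94×10⁻⁵ × 1.05) = 90.9 m/s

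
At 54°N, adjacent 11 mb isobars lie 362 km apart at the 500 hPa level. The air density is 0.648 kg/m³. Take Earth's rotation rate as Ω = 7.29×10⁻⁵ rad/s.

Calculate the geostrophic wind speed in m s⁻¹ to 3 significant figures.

Coriolis parameter at 54°N:
f = 2Ω sin φ = 2 × 7.29×10⁻⁵ × sin 54° = 1.18×10⁻⁴ s⁻¹
Pressure gradient: |∂P/∂n| = 1100 Pa / 362000 m = 3.04×10⁻³ Pa/m
Geostrophic balance (pressure-gradient force = Coriolis force):
V_g = (1/(fρ)) |∂P/∂n| = 3.04×10⁻³ / (1.18×10⁻⁴ × 0.648) = 39.8 m/s

39.8 m s⁻¹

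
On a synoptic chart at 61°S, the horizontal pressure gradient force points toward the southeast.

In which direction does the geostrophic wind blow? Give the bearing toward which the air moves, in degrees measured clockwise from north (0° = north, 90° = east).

The pressure-gradient force points toward the southeast (bearing 135°).
Geostrophic balance: in the Southern Hemisphere the Coriolis force deflects motion to the left, so the geostrophic wind blows 90° to the left of the pressure-gradient force (low pressure on the right).
Rotating 135° by 90° counterclockwise gives 045° — the wind blows toward the northeast.

045°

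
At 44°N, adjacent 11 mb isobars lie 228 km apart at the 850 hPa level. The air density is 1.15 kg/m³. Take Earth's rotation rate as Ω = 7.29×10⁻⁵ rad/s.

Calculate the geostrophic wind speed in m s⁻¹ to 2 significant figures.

Coriolis parameter at 44°N:
f = 2Ω sin φ = 2 × 7.29×10⁻⁵ × sin 44° = 1.01×10⁻⁴ s⁻¹
Pressure gradient: |∂P/∂n| = 1100 Pa / 228000 m = 4.82×10⁻³ Pa/m
Geostrophic balance (pressure-gradient force = Coriolis force):
V_g = (1/(fρ)) |∂P/∂n| = 4.82×10⁻³ / (1.01×10⁻⁴ × 1.15) = 41.4 m/s

41 m s⁻¹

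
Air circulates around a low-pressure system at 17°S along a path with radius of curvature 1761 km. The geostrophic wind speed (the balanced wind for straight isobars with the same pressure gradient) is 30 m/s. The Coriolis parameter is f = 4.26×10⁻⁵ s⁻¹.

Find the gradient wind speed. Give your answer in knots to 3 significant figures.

Around a low, centrifugal force acts outward with Coriolis, so pressure-gradient force balances both:
(1/ρ)|∂P/∂n| = fV + V²/R  →  V² + fR·V − fR·V_g = 0
With fR = 4.26×10⁻⁵ × 1761×10³ m = 75.0 m/s:
V = [−fR + √((fR)² + 4 fR V_g)]/2 = [−75.0 + √(75.0² + 4×75.0×30)]/2 = 23 m/s
Subgeostrophic (V < V_g = 30 m/s), as expected around a low.
Converting: 23 m/s × 1.944 = 44.6 knots

44.6 knots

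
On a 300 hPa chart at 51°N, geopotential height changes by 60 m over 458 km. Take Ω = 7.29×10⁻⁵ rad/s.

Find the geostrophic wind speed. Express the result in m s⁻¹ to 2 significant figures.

Coriolis parameter at 51°N:
f = 2Ω sin φ = 2 × 7.29×10⁻⁵ × sin 51° = 1.13×10⁻⁴ s⁻¹
Height gradient: |∂Z/∂n| = 60 m / 458000 m = 1.31×10⁻⁴
On a pressure surface, geostrophic balance gives V_g = (g/f)|∂Z/∂n|:
V_g = 9.81 × 1.31×10⁻⁴ / 1.13×10⁻⁴ = 11.3 m/s

11 m s⁻¹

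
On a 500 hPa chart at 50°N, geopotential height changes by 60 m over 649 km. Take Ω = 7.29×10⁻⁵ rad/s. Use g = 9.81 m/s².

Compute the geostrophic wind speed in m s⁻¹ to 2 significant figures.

8.1 m s⁻¹

Coriolis parameter at 50°N:
f = 2Ω sin φ = 2 × 7.29×10⁻⁵ × sin 50° = 1.12×10⁻⁴ s⁻¹
Height gradient: |∂Z/∂n| = 60 m / 649000 m = 9.24×10⁻⁵
On a pressure surface, geostrophic balance gives V_g = (g/f)|∂Z/∂n|:
V_g = 9.81 × 9.24×10⁻⁵ / 1.12×10⁻⁴ = 8.12 m/s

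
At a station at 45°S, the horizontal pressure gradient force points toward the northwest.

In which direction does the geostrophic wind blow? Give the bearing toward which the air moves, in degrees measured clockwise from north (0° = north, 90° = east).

225°

The pressure-gradient force points toward the northwest (bearing 315°).
Geostrophic balance: in the Southern Hemisphere the Coriolis force deflects motion to the left, so the geostrophic wind blows 90° to the left of the pressure-gradient force (low pressure on the right).
Rotating 315° by 90° counterclockwise gives 225° — the wind blows toward the southwest.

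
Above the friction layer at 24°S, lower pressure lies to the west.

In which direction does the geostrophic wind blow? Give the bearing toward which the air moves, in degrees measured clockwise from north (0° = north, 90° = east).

The pressure-gradient force points toward the west (bearing 270°).
Geostrophic balance: in the Southern Hemisphere the Coriolis force deflects motion to the left, so the geostrophic wind blows 90° to the left of the pressure-gradient force (low pressure on the right).
Rotating 270° by 90° counterclockwise gives 180° — the wind blows toward the south.

180°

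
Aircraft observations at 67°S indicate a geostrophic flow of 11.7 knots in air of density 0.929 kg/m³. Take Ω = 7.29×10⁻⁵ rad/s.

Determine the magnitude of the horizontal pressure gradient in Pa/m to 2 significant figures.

7.5×10⁻⁴ Pa/m

Coriolis parameter at 67°S:
f = 2Ω sin φ = 2 × 7.29×10⁻⁵ × sin 67° = 1.34×10⁻⁴ s⁻¹
Wind speed in SI: 11.7 knots = 6.02 m/s
Geostrophic balance rearranged: |∂P/∂n| = f ρ V_g
|∂P/∂n| = 1.34×10⁻⁴ × 0.929 × 6.02 = 7.50×10⁻⁴ Pa/m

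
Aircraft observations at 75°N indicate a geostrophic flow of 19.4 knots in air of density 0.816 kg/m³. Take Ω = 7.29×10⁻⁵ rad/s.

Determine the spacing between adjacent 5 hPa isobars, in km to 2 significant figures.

440 km

Coriolis parameter at 75°N:
f = 2Ω sin φ = 2 × 7.29×10⁻⁵ × sin 75° = 1.41×10⁻⁴ s⁻¹
Wind speed in SI: 19.4 knots = 9.98 m/s
Geostrophic balance rearranged: |∂P/∂n| = f ρ V_g
|∂P/∂n| = 1.41×10⁻⁴ × 0.816 × 9.98 = 1.15×10⁻³ Pa/m
Isobar spacing: Δn = ΔP/|∂P/∂n| = 500 Pa / 1.15×10⁻³ Pa/m = 435952 m ≈ 440 km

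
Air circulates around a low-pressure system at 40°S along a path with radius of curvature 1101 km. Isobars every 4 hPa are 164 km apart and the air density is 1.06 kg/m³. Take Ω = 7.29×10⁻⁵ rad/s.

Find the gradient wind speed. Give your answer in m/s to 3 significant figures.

20.5 m/s

Coriolis parameter at 40°S:
f = 2Ω sin φ = 2 × 7.29×10⁻⁵ × sin 40° = 9.37×10⁻⁵ s⁻¹
Pressure gradient: |∂P/∂n| = 400 Pa / 164000 m = 2.44×10⁻³ Pa/m
Geostrophic speed: V_g = |∂P/∂n|/(fρ) = 2.44×10⁻³/(9.37×10⁻⁵ × 1.06) = 24.6 m/s
Around a low, centrifugal force acts outward with Coriolis, so pressure-gradient force balances both:
(1/ρ)|∂P/∂n| = fV + V²/R  →  V² + fR·V − fR·V_g = 0
With fR = 9.37×10⁻⁵ × 1101×10³ m = 103 m/s:
V = [−fR + √((fR)² + 4 fR V_g)]/2 = [−103 + √(103² + 4×103×24.6)]/2 = 20.5 m/s
Subgeostrophic (V < V_g = 24.6 m/s), as expected around a low.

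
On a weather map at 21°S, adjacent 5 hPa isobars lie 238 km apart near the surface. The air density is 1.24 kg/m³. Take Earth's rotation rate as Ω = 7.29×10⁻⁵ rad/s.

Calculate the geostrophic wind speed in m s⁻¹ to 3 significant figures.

32.4 m s⁻¹

Coriolis parameter at 21°S:
f = 2Ω sin φ = 2 × 7.29×10⁻⁵ × sin 21° = 5.23×10⁻⁵ s⁻¹
Pressure gradient: |∂P/∂n| = 500 Pa / 238000 m = 2.10×10⁻³ Pa/m
Geostrophic balance (pressure-gradient force = Coriolis force):
V_g = (1/(fρ)) |∂P/∂n| = 2.10×10⁻³ / (5.23×10⁻⁵ × 1.24) = 32.4 m/s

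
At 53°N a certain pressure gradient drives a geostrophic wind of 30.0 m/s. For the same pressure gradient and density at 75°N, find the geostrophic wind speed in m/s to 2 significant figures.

25 m/s

With the same pressure gradient and density, V_g ∝ 1/f ∝ 1/sin φ.
V₂ = V₁ · sin φ₁ / sin φ₂ = 30.0 × sin 53° / sin 75°
V₂ = 30.0 × 0.7986/0.9659 = 25 m/s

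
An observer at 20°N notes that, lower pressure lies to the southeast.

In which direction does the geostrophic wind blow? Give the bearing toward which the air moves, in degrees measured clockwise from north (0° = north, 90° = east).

The pressure-gradient force points toward the southeast (bearing 135°).
Geostrophic balance: in the Northern Hemisphere the Coriolis force deflects motion to the right, so the geostrophic wind blows 90° to the right of the pressure-gradient force (low pressure on the left).
Rotating 135° by 90° clockwise gives 225° — the wind blows toward the southwest.

225°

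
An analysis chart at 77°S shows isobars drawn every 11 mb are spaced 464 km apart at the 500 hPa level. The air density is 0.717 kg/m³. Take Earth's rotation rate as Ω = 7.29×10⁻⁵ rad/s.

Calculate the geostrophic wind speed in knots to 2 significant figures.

Coriolis parameter at 77°S:
f = 2Ω sin φ = 2 × 7.29×10⁻⁵ × sin 77° = 1.42×10⁻⁴ s⁻¹
Pressure gradient: |∂P/∂n| = 1100 Pa / 464000 m = 2.37×10⁻³ Pa/m
Geostrophic balance (pressure-gradient force = Coriolis force):
V_g = (1/(fρ)) |∂P/∂n| = 2.37×10⁻³ / (1.42×10⁻⁴ × 0.717) = 23.3 m/s
Converting: 23.3 m/s × 1.944 = 45 knots

45 knots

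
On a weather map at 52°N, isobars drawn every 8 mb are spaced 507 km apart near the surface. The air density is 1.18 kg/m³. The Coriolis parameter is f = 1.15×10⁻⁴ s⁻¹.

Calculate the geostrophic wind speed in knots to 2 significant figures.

23 knots

Pressure gradient: |∂P/∂n| = 800 Pa / 507000 m = 1.58×10⁻³ Pa/m
Geostrophic balance (pressure-gradient force = Coriolis force):
V_g = (1/(fρ)) |∂P/∂n| = 1.58×10⁻³ / (1.15×10⁻⁴ × 1.18) = 11.6 m/s
Converting: 11.6 m/s × 1.944 = 23 knots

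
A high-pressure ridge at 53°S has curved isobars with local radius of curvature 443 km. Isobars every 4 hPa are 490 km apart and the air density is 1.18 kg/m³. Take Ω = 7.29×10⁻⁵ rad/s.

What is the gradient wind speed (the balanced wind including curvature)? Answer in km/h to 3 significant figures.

24.7 km/h

Coriolis parameter at 53°S:
f = 2Ω sin φ = 2 × 7.29×10⁻⁵ × sin 53° = 1.16×10⁻⁴ s⁻¹
Pressure gradient: |∂P/∂n| = 400 Pa / 490000 m = 8.16×10⁻⁴ Pa/m
Geostrophic speed: V_g = |∂P/∂n|/(fρ) = 8.16×10⁻⁴/(1.16×10⁻⁴ × 1.18) = 5.94 m/s
Around a high, pressure-gradient force acts outward with centrifugal, so Coriolis balances both:
fV = (1/ρ)|∂P/∂n| + V²/R  →  V² − fR·V + fR·V_g = 0
With fR = 1.16×10⁻⁴ × 443×10³ m = 51.6 m/s:
V = [fR − √((fR)² − 4 fR V_g)]/2 = [51.6 − √(51.6² − 4×51.6×5.94)]/2 = 6.85 m/s
Supergeostrophic (V > V_g = 5.94 m/s), as expected around a high.
Converting: 6.85 m/s × 3.6 = 24.7 km/h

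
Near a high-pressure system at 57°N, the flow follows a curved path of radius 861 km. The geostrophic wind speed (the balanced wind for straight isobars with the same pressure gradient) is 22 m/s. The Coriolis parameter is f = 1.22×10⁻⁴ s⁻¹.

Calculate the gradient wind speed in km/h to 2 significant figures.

Around a high, pressure-gradient force acts outward with centrifugal, so Coriolis balances both:
fV = (1/ρ)|∂P/∂n| + V²/R  →  V² − fR·V + fR·V_g = 0
With fR = 1.22×10⁻⁴ × 861×10³ m = 105 m/s:
V = [fR − √((fR)² − 4 fR V_g)]/2 = [105 − √(105² − 4×105×22)]/2 = 31.4 m/s
Supergeostrophic (V > V_g = 22 m/s), as expected around a high.
Converting: 31.4 m/s × 3.6 = 110 km/h

110 km/h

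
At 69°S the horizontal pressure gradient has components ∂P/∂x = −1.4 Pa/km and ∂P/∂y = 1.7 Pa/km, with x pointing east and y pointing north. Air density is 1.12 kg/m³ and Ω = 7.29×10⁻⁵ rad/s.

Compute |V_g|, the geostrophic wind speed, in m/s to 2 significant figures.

14 m/s

Coriolis parameter at 69°S:
f = 2Ω sin φ = 2 × 7.29×10⁻⁵ × sin 69° = 1.36×10⁻⁴ s⁻¹
In the Southern Hemisphere f is negative: f = −1.36×10⁻⁴ s⁻¹.
Component geostrophic relations (x east, y north):
u_g = −(1/(fρ)) ∂P/∂y,  v_g = (1/(fρ)) ∂P/∂x
u_g = −(1.7×10⁻³)/(−1.36×10⁻⁴ × 1.12) = 11.2 m/s;  v_g = (−1.4×10⁻³)/(−1.36×10⁻⁴ × 1.12) = 9.18 m/s
|V_g| = √(u_g² + v_g²) = 14.4 m/s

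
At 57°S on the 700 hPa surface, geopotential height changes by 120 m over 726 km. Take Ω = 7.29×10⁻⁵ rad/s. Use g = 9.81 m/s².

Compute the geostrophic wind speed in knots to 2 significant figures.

Coriolis parameter at 57°S:
f = 2Ω sin φ = 2 × 7.29×10⁻⁵ × sin 57° = 1.22×10⁻⁴ s⁻¹
Height gradient: |∂Z/∂n| = 120 m / 726000 m = 1.65×10⁻⁴
On a pressure surface, geostrophic balance gives V_g = (g/f)|∂Z/∂n|:
V_g = 9.81 × 1.65×10⁻⁴ / 1.22×10⁻⁴ = 13.3 m/s
Converting: 13.3 m/s × 1.944 = 26 knots

26 knots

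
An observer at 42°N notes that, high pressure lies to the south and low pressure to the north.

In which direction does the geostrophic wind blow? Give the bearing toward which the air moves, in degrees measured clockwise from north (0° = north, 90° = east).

090°

The pressure-gradient force points toward the north (bearing 000°).
Geostrophic balance: in the Northern Hemisphere the Coriolis force deflects motion to the right, so the geostrophic wind blows 90° to the right of the pressure-gradient force (low pressure on the left).
Rotating 000° by 90° clockwise gives 090° — the wind blows toward the east.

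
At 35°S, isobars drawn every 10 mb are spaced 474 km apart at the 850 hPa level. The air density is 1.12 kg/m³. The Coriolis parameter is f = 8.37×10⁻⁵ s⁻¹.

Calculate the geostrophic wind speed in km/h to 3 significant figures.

81.0 km/h

Pressure gradient: |∂P/∂n| = 1000 Pa / 474000 m = 2.11×10⁻³ Pa/m
Geostrophic balance (pressure-gradient force = Coriolis force):
V_g = (1/(fρ)) |∂P/∂n| = 2.11×10⁻³ / (8.37×10⁻⁵ × 1.12) = 22.5 m/s
Converting: 22.5 m/s × 3.6 = 81.0 km/h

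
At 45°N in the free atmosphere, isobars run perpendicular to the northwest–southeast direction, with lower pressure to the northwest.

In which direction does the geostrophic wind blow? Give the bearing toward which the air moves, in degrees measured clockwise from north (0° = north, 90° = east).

The pressure-gradient force points toward the northwest (bearing 315°).
Geostrophic balance: in the Northern Hemisphere the Coriolis force deflects motion to the right, so the geostrophic wind blows 90° to the right of the pressure-gradient force (low pressure on the left).
Rotating 315° by 90° clockwise gives 045° — the wind blows toward the northeast.

045°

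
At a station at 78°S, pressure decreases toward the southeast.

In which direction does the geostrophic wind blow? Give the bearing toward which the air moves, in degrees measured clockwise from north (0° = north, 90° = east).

The pressure-gradient force points toward the southeast (bearing 135°).
Geostrophic balance: in the Southern Hemisphere the Coriolis force deflects motion to the left, so the geostrophic wind blows 90° to the left of the pressure-gradient force (low pressure on the right).
Rotating 135° by 90° counterclockwise gives 045° — the wind blows toward the northeast.

045°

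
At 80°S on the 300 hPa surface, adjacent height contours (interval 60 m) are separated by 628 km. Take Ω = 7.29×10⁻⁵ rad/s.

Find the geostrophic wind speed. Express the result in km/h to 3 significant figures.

23.5 km/h

Coriolis parameter at 80°S:
f = 2Ω sin φ = 2 × 7.29×10⁻⁵ × sin 80° = 1.44×10⁻⁴ s⁻¹
Height gradient: |∂Z/∂n| = 60 m / 628000 m = 9.55×10⁻⁵
On a pressure surface, geostrophic balance gives V_g = (g/f)|∂Z/∂n|:
V_g = 9.81 × 9.55×10⁻⁵ / 1.44×10⁻⁴ = 6.53 m/s
Converting: 6.53 m/s × 3.6 = 23.5 km/h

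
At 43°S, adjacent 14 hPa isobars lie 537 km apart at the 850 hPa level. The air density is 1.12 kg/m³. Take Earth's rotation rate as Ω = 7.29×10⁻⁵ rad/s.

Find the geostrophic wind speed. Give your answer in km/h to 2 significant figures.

84 km/h

Coriolis parameter at 43°S:
f = 2Ω sin φ = 2 × 7.29×10⁻⁵ × sin 43° = 9.94×10⁻⁵ s⁻¹
Pressure gradient: |∂P/∂n| = 1400 Pa / 537000 m = 2.61×10⁻³ Pa/m
Geostrophic balance (pressure-gradient force = Coriolis force):
V_g = (1/(fρ)) |∂P/∂n| = 2.61×10⁻³ / (9.94×10⁻⁵ × 1.12) = 23.4 m/s
Converting: 23.4 m/s × 3.6 = 84 km/h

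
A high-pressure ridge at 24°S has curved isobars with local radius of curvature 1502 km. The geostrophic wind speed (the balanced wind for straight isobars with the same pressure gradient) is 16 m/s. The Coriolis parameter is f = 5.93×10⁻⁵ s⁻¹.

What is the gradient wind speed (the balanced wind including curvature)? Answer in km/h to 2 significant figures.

Around a high, pressure-gradient force acts outward with centrifugal, so Coriolis balances both:
fV = (1/ρ)|∂P/∂n| + V²/R  →  V² − fR·V + fR·V_g = 0
With fR = 5.93×10⁻⁵ × 1502×10³ m = 89.1 m/s:
V = [fR − √((fR)² − 4 fR V_g)]/2 = [89.1 − √(89.1² − 4×89.1×16)]/2 = 20.9 m/s
Supergeostrophic (V > V_g = 16 m/s), as expected around a high.
Converting: 20.9 m/s × 3.6 = 75 km/h

75 km/h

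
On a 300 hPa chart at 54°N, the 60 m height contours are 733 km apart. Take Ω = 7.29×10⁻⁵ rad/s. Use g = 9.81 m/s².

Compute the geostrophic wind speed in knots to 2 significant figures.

Coriolis parameter at 54°N:
f = 2Ω sin φ = 2 × 7.29×10⁻⁵ × sin 54° = 1.18×10⁻⁴ s⁻¹
Height gradient: |∂Z/∂n| = 60 m / 733000 m = 8.19×10⁻⁵
On a pressure surface, geostrophic balance gives V_g = (g/f)|∂Z/∂n|:
V_g = 9.81 × 8.19×10⁻⁵ / 1.18×10⁻⁴ = 6.81 m/s
Converting: 6.81 m/s × 1.944 = 13 knots

13 knots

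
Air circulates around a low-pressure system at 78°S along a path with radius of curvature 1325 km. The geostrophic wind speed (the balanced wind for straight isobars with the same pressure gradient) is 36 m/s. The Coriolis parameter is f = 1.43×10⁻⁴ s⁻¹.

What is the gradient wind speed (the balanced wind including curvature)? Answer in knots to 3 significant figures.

60.2 knots

Around a low, centrifugal force acts outward with Coriolis, so pressure-gradient force balances both:
(1/ρ)|∂P/∂n| = fV + V²/R  →  V² + fR·V − fR·V_g = 0
With fR = 1.43×10⁻⁴ × 1325×10³ m = 189 m/s:
V = [−fR + √((fR)² + 4 fR V_g)]/2 = [−189 + √(189² + 4×189×36)]/2 = 30.9 m/s
Subgeostrophic (V < V_g = 36 m/s), as expected around a low.
Converting: 30.9 m/s × 1.944 = 60.2 knots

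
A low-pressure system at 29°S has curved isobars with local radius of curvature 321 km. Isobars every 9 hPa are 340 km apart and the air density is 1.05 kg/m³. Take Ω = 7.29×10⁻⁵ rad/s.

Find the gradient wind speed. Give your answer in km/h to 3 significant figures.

Coriolis parameter at 29°S:
f = 2Ω sin φ = 2 × 7.29×10⁻⁵ × sin 29° = 7.07×10⁻⁵ s⁻¹
Pressure gradient: |∂P/∂n| = 900 Pa / 340000 m = 2.65×10⁻³ Pa/m
Geostrophic speed: V_g = |∂P/∂n|/(fρ) = 2.65×10⁻³/(7.07×10⁻⁵ × 1.05) = 35.7 m/s
Around a low, centrifugal force acts outward with Coriolis, so pressure-gradient force balances both:
(1/ρ)|∂P/∂n| = fV + V²/R  →  V² + fR·V − fR·V_g = 0
With fR = 7.07×10⁻⁵ × 321×10³ m = 22.7 m/s:
V = [−fR + √((fR)² + 4 fR V_g)]/2 = [−22.7 + √(22.7² + 4×22.7×35.7)]/2 = 19.3 m/s
Subgeostrophic (V < V_g = 35.7 m/s), as expected around a low.
Converting: 19.3 m/s × 3.6 = 69.4 km/h

69.4 km/h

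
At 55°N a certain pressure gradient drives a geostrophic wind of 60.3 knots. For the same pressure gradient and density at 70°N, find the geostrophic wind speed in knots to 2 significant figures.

With the same pressure gradient and density, V_g ∝ 1/f ∝ 1/sin φ.
V₂ = V₁ · sin φ₁ / sin φ₂ = 60.3 × sin 55° / sin 70°
V₂ = 60.3 × 0.8192/0.9397 = 53 knots

53 knots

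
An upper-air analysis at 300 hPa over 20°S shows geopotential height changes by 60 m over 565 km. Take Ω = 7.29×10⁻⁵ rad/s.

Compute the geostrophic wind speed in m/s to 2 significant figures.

21 m/s

Coriolis parameter at 20°S:
f = 2Ω sin φ = 2 × 7.29×10⁻⁵ × sin 20° = 4.99×10⁻⁵ s⁻¹
Height gradient: |∂Z/∂n| = 60 m / 565000 m = 1.06×10⁻⁴
On a pressure surface, geostrophic balance gives V_g = (g/f)|∂Z/∂n|:
V_g = 9.81 × 1.06×10⁻⁴ / 4.99×10⁻⁵ = 20.9 m/s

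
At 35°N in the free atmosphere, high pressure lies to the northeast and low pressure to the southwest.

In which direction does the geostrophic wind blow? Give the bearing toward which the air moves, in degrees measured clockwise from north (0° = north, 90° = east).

315°

The pressure-gradient force points toward the southwest (bearing 225°).
Geostrophic balance: in the Northern Hemisphere the Coriolis force deflects motion to the right, so the geostrophic wind blows 90° to the right of the pressure-gradient force (low pressure on the left).
Rotating 225° by 90° clockwise gives 315° — the wind blows toward the northwest.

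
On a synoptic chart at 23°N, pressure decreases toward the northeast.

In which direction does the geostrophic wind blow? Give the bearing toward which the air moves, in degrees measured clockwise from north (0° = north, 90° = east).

135°

The pressure-gradient force points toward the northeast (bearing 045°).
Geostrophic balance: in the Northern Hemisphere the Coriolis force deflects motion to the right, so the geostrophic wind blows 90° to the right of the pressure-gradient force (low pressure on the left).
Rotating 045° by 90° clockwise gives 135° — the wind blows toward the southeast.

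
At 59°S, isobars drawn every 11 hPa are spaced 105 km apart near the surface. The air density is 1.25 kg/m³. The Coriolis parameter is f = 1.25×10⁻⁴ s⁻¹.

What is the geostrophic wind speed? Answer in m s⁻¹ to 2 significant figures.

67 m s⁻¹

Pressure gradient: |∂P/∂n| = 1100 Pa / 105000 m = 1.05×10⁻² Pa/m
Geostrophic balance (pressure-gradient force = Coriolis force):
V_g = (1/(fρ)) |∂P/∂n| = 1.05×10⁻² / (1.25×10⁻⁴ × 1.25) = 67.0 m/s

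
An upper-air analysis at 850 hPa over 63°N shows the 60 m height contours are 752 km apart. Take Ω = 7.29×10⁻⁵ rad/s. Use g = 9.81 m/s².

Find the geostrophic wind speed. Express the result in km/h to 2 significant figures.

Coriolis parameter at 63°N:
f = 2Ω sin φ = 2 × 7.29×10⁻⁵ × sin 63° = 1.30×10⁻⁴ s⁻¹
Height gradient: |∂Z/∂n| = 60 m / 752000 m = 7.98×10⁻⁵
On a pressure surface, geostrophic balance gives V_g = (g/f)|∂Z/∂n|:
V_g = 9.81 × 7.98×10⁻⁵ / 1.30×10⁻⁴ = 6.03 m/s
Converting: 6.03 m/s × 3.6 = 22 km/h

22 km/h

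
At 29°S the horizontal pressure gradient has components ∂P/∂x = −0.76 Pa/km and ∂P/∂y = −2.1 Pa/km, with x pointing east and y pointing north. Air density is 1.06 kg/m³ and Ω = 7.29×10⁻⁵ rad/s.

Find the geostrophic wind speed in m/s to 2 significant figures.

30 m/s

Coriolis parameter at 29°S:
f = 2Ω sin φ = 2 × 7.29×10⁻⁵ × sin 29° = 7.07×10⁻⁵ s⁻¹
In the Southern Hemisphere f is negative: f = −7.07×10⁻⁵ s⁻¹.
Component geostrophic relations (x east, y north):
u_g = −(1/(fρ)) ∂P/∂y,  v_g = (1/(fρ)) ∂P/∂x
u_g = −(−2.1×10⁻³)/(−7.07×10⁻⁵ × 1.06) = −28.0 m/s;  v_g = (−0.76×10⁻³)/(−7.07×10⁻⁵ × 1.06) = 10.1 m/s
|V_g| = √(u_g² + v_g²) = 29.8 m/s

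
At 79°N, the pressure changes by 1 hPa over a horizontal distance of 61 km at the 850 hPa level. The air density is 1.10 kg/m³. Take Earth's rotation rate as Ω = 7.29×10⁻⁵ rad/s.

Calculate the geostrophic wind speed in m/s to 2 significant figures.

Coriolis parameter at 79°N:
f = 2Ω sin φ = 2 × 7.29×10⁻⁵ × sin 79° = 1.43×10⁻⁴ s⁻¹
Pressure gradient: |∂P/∂n| = 100 Pa / 61000 m = 1.64×10⁻³ Pa/m
Geostrophic balance (pressure-gradient force = Coriolis force):
V_g = (1/(fρ)) |∂P/∂n| = 1.64×10⁻³ / (1.43×10⁻⁴ × 1.10) = 10.4 m/s

10 m/s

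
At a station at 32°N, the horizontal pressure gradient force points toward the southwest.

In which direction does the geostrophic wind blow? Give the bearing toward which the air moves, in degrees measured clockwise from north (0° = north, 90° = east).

The pressure-gradient force points toward the southwest (bearing 225°).
Geostrophic balance: in the Northern Hemisphere the Coriolis force deflects motion to the right, so the geostrophic wind blows 90° to the right of the pressure-gradient force (low pressure on the left).
Rotating 225° by 90° clockwise gives 315° — the wind blows toward the northwest.

315°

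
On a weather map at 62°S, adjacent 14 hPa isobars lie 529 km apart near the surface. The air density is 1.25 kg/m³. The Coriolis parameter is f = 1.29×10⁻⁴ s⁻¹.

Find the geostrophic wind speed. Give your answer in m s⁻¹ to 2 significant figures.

Pressure gradient: |∂P/∂n| = 1400 Pa / 529000 m = 2.65×10⁻³ Pa/m
Geostrophic balance (pressure-gradient force = Coriolis force):
V_g = (1/(fρ)) |∂P/∂n| = 2.65×10⁻³ / (1.29×10⁻⁴ × 1.25) = 16.4 m/s

16 m s⁻¹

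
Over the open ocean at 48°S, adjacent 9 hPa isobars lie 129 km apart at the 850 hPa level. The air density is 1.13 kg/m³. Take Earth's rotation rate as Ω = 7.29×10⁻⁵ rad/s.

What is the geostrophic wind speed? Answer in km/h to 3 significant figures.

Coriolis parameter at 48°S:
f = 2Ω sin φ = 2 × 7.29×10⁻⁵ × sin 48° = 1.08×10⁻⁴ s⁻¹
Pressure gradient: |∂P/∂n| = 900 Pa / 129000 m = 6.98×10⁻³ Pa/m
Geostrophic balance (pressure-gradient force = Coriolis force):
V_g = (1/(fρ)) |∂P/∂n| = 6.98×10⁻³ / (1.08×10⁻⁴ × 1.13) = 57.0 m/s
Converting: 57.0 m/s × 3.6 = 205 km/h

205 km/h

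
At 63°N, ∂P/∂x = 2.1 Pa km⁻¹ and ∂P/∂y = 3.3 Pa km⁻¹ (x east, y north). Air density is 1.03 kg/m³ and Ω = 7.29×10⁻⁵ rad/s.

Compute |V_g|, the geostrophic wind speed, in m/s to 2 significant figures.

Coriolis parameter at 63°N:
f = 2Ω sin φ = 2 × 7.29×10⁻⁵ × sin 63° = 1.30×10⁻⁴ s⁻¹
Component geostrophic relations (x east, y north):
u_g = −(1/(fρ)) ∂P/∂y,  v_g = (1/(fρ)) ∂P/∂x
u_g = −(3.3×10⁻³)/(1.30×10⁻⁴ × 1.03) = −24.7 m/s;  v_g = (2.1×10⁻³)/(1.30×10⁻⁴ × 1.03) = 15.7 m/s
|V_g| = √(u_g² + v_g²) = 29.2 m/s

29 m/s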